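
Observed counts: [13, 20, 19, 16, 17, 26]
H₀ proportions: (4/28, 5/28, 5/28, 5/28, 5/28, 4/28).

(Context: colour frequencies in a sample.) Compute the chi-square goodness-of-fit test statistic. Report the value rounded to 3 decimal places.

n = 111; E_i = n·p_i = [15.86, 19.82, 19.82, 19.82, 19.82, 15.86]
χ² = (13−15.86)²/15.86 + (20−19.82)²/19.82 + (19−19.82)²/19.82 + (16−19.82)²/19.82 + (17−19.82)²/19.82 + (26−15.86)²/15.86 = 8.1766
df = 5

test statistic = 8.177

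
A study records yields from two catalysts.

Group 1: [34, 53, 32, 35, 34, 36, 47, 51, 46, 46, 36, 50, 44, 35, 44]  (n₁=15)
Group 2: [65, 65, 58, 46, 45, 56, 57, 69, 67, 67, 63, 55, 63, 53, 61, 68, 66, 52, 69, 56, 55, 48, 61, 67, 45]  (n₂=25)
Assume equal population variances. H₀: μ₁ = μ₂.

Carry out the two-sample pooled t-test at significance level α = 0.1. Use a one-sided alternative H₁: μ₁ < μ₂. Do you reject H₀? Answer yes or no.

x̄₁=41.533, s₁=7.200, n₁=15
x̄₂=59.080, s₂=7.788, n₂=25
s_p² = [14·7.200² + 24·7.788²]/38 = 57.4098
SE = √(s_p²·(1/15+1/25)) = 2.4746
t = (41.533−59.080)/2.4746 = -7.0907
df = 38
p-value (one-sided, H₁ less) = 0.00000
At α=0.1: p < α → reject H₀

reject H₀: yes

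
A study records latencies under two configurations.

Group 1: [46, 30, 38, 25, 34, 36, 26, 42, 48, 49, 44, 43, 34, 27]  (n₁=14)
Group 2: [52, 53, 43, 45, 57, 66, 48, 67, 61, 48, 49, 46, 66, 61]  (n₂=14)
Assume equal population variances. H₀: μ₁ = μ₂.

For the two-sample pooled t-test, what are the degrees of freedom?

df = n₁ + n₂ − 2 = 14 + 14 − 2 = 26

degrees of freedom = 26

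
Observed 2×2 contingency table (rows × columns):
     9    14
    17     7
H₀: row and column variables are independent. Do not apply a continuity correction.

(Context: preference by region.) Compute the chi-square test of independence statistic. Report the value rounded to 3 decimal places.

test statistic = 4.776

Row totals [23, 24], col totals [26, 21], n=47
χ² = (9−12.72)²/12.72 + (14−10.28)²/10.28 + (17−13.28)²/13.28 + (7−10.72)²/10.72 = 4.7758
df = 1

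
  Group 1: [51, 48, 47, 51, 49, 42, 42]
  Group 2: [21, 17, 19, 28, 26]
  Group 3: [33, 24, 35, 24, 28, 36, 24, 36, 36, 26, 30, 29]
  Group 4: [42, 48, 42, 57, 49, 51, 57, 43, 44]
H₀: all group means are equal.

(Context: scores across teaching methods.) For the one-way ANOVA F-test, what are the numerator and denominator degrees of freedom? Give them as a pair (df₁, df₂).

k = 4 groups, N = 33 total
df = (k−1, N−k) = (4−1, 33−4) = (3, 29)

degrees of freedom = [3, 29]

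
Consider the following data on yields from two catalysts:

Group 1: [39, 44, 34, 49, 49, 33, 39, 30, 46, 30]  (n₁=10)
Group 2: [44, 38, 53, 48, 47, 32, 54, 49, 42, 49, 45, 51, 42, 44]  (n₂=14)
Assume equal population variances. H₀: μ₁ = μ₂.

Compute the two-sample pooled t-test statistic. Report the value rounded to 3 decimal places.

test statistic = -2.298

x̄₁=39.300, s₁=7.424, n₁=10
x̄₂=45.571, s₂=5.945, n₂=14
s_p² = [9·7.424² + 13·5.945²]/22 = 43.4331
SE = √(s_p²·(1/10+1/14)) = 2.7287
t = (39.300−45.571)/2.7287 = -2.2983
df = 22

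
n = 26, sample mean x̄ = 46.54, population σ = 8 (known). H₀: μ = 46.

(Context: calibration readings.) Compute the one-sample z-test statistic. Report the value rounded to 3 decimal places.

SE = σ/√n = 8/√26 = 1.5689
z = (x̄−μ₀)/SE = (46.54−46)/1.5689 = 0.3442

test statistic = 0.344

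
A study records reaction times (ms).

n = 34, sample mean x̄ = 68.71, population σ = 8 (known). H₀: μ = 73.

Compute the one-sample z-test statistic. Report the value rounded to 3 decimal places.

test statistic = -3.127

SE = σ/√n = 8/√34 = 1.3720
z = (x̄−μ₀)/SE = (68.71−73)/1.3720 = -3.1268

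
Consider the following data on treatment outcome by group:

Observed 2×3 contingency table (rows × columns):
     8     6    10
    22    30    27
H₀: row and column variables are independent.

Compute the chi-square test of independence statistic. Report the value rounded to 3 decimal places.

Row totals [24, 79], col totals [30, 36, 37], n=103
χ² = (8−6.99)²/6.99 + (6−8.39)²/8.39 + (10−8.62)²/8.62 + (22−23.01)²/23.01 + (30−27.61)²/27.61 + (27−28.38)²/28.38 = 1.3642
df = 2

test statistic = 1.364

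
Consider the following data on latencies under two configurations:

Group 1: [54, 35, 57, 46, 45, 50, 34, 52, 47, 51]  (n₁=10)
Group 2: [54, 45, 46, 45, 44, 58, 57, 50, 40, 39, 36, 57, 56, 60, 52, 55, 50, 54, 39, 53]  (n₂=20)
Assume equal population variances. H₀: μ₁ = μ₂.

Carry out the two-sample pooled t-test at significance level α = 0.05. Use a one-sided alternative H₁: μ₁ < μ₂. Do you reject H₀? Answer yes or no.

x̄₁=47.100, s₁=7.578, n₁=10
x̄₂=49.500, s₂=7.266, n₂=20
s_p² = [9·7.578² + 19·7.266²]/28 = 54.2821
SE = √(s_p²·(1/10+1/20)) = 2.8535
t = (47.100−49.500)/2.8535 = -0.8411
df = 28
p-value (one-sided, H₁ less) = 0.20371
At α=0.05: p ≥ α → fail to reject H₀

reject H₀: no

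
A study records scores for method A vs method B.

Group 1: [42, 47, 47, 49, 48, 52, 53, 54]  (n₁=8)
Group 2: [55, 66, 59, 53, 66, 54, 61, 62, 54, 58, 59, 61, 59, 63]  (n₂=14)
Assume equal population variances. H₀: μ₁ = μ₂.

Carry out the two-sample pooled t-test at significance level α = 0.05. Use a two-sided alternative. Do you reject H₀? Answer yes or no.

reject H₀: yes

x̄₁=49.000, s₁=3.928, n₁=8
x̄₂=59.286, s₂=4.232, n₂=14
s_p² = [7·3.928² + 13·4.232²]/20 = 17.0429
SE = √(s_p²·(1/8+1/14)) = 1.8297
t = (49.000−59.286)/1.8297 = -5.6216
df = 20
p-value (two-sided) = 0.00002
At α=0.05: p < α → reject H₀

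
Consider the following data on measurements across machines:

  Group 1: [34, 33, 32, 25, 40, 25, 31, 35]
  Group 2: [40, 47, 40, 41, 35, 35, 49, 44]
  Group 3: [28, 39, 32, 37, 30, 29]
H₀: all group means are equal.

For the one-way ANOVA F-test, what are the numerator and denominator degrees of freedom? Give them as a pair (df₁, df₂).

k = 3 groups, N = 22 total
df = (k−1, N−k) = (3−1, 22−3) = (2, 19)

degrees of freedom = [2, 19]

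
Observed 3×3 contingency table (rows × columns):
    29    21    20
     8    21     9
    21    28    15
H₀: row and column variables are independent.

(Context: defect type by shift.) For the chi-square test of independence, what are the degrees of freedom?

df = (r−1)(c−1) = (3−1)·(3−1) = 4

degrees of freedom = 4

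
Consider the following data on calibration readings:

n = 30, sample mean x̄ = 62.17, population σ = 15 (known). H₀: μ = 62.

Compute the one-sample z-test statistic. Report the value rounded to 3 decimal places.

test statistic = 0.062

SE = σ/√n = 15/√30 = 2.7386
z = (x̄−μ₀)/SE = (62.17−62)/2.7386 = 0.0621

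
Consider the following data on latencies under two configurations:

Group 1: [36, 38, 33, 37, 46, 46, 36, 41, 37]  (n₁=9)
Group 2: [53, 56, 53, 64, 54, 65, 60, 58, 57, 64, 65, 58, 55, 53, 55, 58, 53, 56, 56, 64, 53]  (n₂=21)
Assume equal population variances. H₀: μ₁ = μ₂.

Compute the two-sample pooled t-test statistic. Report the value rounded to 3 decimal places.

x̄₁=38.889, s₁=4.540, n₁=9
x̄₂=57.619, s₂=4.353, n₂=21
s_p² = [8·4.540² + 20·4.353²]/28 = 19.4229
SE = √(s_p²·(1/9+1/21)) = 1.7558
t = (38.889−57.619)/1.7558 = -10.6673
df = 28

test statistic = -10.667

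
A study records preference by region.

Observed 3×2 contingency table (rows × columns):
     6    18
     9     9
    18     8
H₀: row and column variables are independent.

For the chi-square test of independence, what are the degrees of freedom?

degrees of freedom = 2

df = (r−1)(c−1) = (3−1)·(2−1) = 2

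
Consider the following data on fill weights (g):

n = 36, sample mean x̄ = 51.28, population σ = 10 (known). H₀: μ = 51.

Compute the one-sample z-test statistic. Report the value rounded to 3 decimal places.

test statistic = 0.168

SE = σ/√n = 10/√36 = 1.6667
z = (x̄−μ₀)/SE = (51.28−51)/1.6667 = 0.1680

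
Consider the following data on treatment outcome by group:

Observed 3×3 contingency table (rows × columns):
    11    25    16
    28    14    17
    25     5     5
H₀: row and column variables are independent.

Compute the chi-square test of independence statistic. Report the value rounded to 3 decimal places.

test statistic = 24.113

Row totals [52, 59, 35], col totals [64, 44, 38], n=146
χ² = (11−22.79)²/22.79 + (25−15.67)²/15.67 + (16−13.53)²/13.53 + (28−25.86)²/25.86 + (14−17.78)²/17.78 + (17−15.36)²/15.36 + (25−15.34)²/15.34 + (5−10.55)²/10.55 + (5−9.11)²/9.11 = 24.1128
df = 4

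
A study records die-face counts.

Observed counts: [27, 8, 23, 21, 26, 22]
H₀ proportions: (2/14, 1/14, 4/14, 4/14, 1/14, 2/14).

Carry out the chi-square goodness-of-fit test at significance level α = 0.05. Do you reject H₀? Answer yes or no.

reject H₀: yes

n = 127; E_i = n·p_i = [18.14, 9.07, 36.29, 36.29, 9.07, 18.14]
χ² = (27−18.14)²/18.14 + (8−9.07)²/9.07 + (23−36.29)²/36.29 + (21−36.29)²/36.29 + (26−9.07)²/9.07 + (22−18.14)²/18.14 = 48.1654
df = 5
p-value (upper-tail) = 0.00000
At α=0.05: p < α → reject H₀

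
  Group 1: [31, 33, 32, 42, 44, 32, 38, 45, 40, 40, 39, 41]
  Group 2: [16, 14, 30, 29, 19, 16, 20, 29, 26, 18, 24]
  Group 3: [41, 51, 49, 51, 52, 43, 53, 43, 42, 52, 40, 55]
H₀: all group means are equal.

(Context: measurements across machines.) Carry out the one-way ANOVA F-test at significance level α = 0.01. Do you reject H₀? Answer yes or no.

Group means [38.08, 21.91, 47.67], grand mean 36.286
SSB = Σnᵢ(x̄ᵢ−x̄)² = 3866.650; SSW = ΣΣ(x−x̄ᵢ)² = 934.492
MSB = 3866.650/2 = 1933.3252; MSW = 934.492/32 = 29.2029
F = MSB/MSW = 66.2032
df = (2, 32)
p-value (upper-tail) = 0.00000
At α=0.01: p < α → reject H₀

reject H₀: yes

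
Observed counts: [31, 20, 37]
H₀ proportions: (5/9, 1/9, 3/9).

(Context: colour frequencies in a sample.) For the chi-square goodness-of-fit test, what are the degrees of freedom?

df = k − 1 = 3 − 1 = 2

degrees of freedom = 2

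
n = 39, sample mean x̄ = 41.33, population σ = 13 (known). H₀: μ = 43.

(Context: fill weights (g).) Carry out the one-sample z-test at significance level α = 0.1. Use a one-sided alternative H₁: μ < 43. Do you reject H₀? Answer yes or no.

SE = σ/√n = 13/√39 = 2.0817
z = (x̄−μ₀)/SE = (41.33−43)/2.0817 = -0.8022
p-value (one-sided, H₁ less) = 0.21121
At α=0.1: p ≥ α → fail to reject H₀

reject H₀: no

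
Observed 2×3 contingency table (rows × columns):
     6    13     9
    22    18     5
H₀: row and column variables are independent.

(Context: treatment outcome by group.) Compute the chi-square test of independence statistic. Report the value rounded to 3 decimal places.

test statistic = 7.542

Row totals [28, 45], col totals [28, 31, 14], n=73
χ² = (6−10.74)²/10.74 + (13−11.89)²/11.89 + (9−5.37)²/5.37 + (22−17.26)²/17.26 + (18−19.11)²/19.11 + (5−8.63)²/8.63 = 7.5423
df = 2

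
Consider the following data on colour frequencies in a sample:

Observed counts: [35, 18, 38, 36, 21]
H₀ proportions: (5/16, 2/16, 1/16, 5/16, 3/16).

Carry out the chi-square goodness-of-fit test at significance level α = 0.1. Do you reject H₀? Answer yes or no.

n = 148; E_i = n·p_i = [46.25, 18.50, 9.25, 46.25, 27.75]
χ² = (35−46.25)²/46.25 + (18−18.50)²/18.50 + (38−9.25)²/9.25 + (36−46.25)²/46.25 + (21−27.75)²/27.75 = 96.0216
df = 4
p-value (upper-tail) = 0.00000
At α=0.1: p < α → reject H₀

reject H₀: yes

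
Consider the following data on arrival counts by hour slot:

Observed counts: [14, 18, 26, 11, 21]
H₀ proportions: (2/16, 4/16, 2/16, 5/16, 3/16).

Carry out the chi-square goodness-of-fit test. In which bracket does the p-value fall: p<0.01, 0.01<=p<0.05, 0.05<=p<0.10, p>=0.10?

n = 90; E_i = n·p_i = [11.25, 22.50, 11.25, 28.12, 16.88]
χ² = (14−11.25)²/11.25 + (18−22.50)²/22.50 + (26−11.25)²/11.25 + (11−28.12)²/28.12 + (21−16.88)²/16.88 = 32.3467
df = 4
p-value (upper-tail) = 0.00000
→ bracket: p<0.01

p-value bracket: p<0.01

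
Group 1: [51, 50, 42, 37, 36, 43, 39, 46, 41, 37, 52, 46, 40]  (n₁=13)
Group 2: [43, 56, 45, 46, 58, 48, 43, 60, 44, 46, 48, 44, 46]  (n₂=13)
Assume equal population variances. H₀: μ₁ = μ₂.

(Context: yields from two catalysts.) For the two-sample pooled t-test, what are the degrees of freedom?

df = n₁ + n₂ − 2 = 13 + 13 − 2 = 24

degrees of freedom = 24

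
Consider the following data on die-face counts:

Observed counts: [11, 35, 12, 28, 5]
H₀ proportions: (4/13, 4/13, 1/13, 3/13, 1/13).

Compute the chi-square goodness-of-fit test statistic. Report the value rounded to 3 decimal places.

test statistic = 18.548

n = 91; E_i = n·p_i = [28.00, 28.00, 7.00, 21.00, 7.00]
χ² = (11−28.00)²/28.00 + (35−28.00)²/28.00 + (12−7.00)²/7.00 + (28−21.00)²/21.00 + (5−7.00)²/7.00 = 18.5476
df = 4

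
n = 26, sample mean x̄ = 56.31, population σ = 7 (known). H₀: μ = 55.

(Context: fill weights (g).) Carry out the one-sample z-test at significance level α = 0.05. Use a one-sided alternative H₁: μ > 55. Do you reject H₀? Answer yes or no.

SE = σ/√n = 7/√26 = 1.3728
z = (x̄−μ₀)/SE = (56.31−55)/1.3728 = 0.9542
p-value (one-sided, H₁ greater) = 0.16998
At α=0.05: p ≥ α → fail to reject H₀

reject H₀: no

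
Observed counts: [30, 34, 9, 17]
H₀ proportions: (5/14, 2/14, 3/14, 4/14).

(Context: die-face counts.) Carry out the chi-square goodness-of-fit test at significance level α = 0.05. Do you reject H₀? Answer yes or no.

reject H₀: yes

n = 90; E_i = n·p_i = [32.14, 12.86, 19.29, 25.71]
χ² = (30−32.14)²/32.14 + (34−12.86)²/12.86 + (9−19.29)²/19.29 + (17−25.71)²/25.71 = 43.3500
df = 3
p-value (upper-tail) = 0.00000
At α=0.05: p < α → reject H₀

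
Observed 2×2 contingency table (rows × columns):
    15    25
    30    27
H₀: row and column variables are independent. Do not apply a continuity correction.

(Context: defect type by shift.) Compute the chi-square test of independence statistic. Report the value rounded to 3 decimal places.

test statistic = 2.164

Row totals [40, 57], col totals [45, 52], n=97
χ² = (15−18.56)²/18.56 + (25−21.44)²/21.44 + (30−26.44)²/26.44 + (27−30.56)²/30.56 = 2.1640
df = 1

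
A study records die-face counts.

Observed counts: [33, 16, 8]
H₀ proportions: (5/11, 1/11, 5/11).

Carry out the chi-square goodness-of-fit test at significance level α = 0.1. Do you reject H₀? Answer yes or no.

reject H₀: yes

n = 57; E_i = n·p_i = [25.91, 5.18, 25.91]
χ² = (33−25.91)²/25.91 + (16−5.18)²/5.18 + (8−25.91)²/25.91 = 36.9053
df = 2
p-value (upper-tail) = 0.00000
At α=0.1: p < α → reject H₀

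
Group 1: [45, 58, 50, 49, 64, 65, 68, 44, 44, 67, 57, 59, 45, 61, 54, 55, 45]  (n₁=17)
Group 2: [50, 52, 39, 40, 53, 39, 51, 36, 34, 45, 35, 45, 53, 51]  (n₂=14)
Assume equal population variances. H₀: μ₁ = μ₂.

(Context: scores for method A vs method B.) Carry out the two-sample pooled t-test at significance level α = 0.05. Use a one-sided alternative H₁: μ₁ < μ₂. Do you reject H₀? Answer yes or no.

x̄₁=54.706, s₁=8.520, n₁=17
x̄₂=44.500, s₂=7.176, n₂=14
s_p² = [16·8.520² + 13·7.176²]/29 = 63.1389
SE = √(s_p²·(1/17+1/14)) = 2.8677
t = (54.706−44.500)/2.8677 = 3.5588
df = 29
p-value (one-sided, H₁ less) = 0.99935
At α=0.05: p ≥ α → fail to reject H₀

reject H₀: no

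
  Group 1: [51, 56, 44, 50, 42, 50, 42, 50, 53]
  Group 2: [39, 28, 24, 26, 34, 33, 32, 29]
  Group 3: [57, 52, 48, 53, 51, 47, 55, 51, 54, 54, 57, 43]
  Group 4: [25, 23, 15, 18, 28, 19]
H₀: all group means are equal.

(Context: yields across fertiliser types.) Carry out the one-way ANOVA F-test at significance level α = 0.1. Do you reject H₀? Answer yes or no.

reject H₀: yes

Group means [48.67, 30.62, 51.83, 21.33], grand mean 40.943
SSB = Σnᵢ(x̄ᵢ−x̄)² = 5119.011; SSW = ΣΣ(x−x̄ᵢ)² = 666.875
MSB = 5119.011/3 = 1706.3369; MSW = 666.875/31 = 21.5121
F = MSB/MSW = 79.3199
df = (3, 31)
p-value (upper-tail) = 0.00000
At α=0.1: p < α → reject H₀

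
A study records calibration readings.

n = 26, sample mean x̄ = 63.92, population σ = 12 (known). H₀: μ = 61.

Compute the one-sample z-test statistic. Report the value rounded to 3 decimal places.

test statistic = 1.241

SE = σ/√n = 12/√26 = 2.3534
z = (x̄−μ₀)/SE = (63.92−61)/2.3534 = 1.2408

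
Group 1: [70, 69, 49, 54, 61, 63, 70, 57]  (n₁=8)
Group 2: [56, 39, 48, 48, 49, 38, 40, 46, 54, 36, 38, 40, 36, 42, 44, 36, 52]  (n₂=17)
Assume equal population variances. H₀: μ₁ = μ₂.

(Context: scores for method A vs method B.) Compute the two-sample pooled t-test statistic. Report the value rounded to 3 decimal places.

test statistic = 5.988

x̄₁=61.625, s₁=7.891, n₁=8
x̄₂=43.647, s₂=6.576, n₂=17
s_p² = [7·7.891² + 16·6.576²]/23 = 49.0329
SE = √(s_p²·(1/8+1/17)) = 3.0022
t = (61.625−43.647)/3.0022 = 5.9882
df = 23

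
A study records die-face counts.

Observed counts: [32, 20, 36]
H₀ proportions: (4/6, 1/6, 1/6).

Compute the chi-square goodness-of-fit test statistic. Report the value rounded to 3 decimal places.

n = 88; E_i = n·p_i = [58.67, 14.67, 14.67]
χ² = (32−58.67)²/58.67 + (20−14.67)²/14.67 + (36−14.67)²/14.67 = 45.0909
df = 2

test statistic = 45.091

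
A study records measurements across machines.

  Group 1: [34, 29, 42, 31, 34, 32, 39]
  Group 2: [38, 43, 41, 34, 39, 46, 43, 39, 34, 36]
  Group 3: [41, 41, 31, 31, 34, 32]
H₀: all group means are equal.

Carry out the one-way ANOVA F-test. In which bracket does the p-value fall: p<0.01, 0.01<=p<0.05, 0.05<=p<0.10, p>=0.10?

Group means [34.43, 39.30, 35.00], grand mean 36.696
SSB = Σnᵢ(x̄ᵢ−x̄)² = 121.055; SSW = ΣΣ(x−x̄ᵢ)² = 383.814
MSB = 121.055/2 = 60.5276; MSW = 383.814/20 = 19.1907
F = MSB/MSW = 3.1540
df = (2, 20)
p-value (upper-tail) = 0.06448
→ bracket: 0.05<=p<0.10

p-value bracket: 0.05<=p<0.10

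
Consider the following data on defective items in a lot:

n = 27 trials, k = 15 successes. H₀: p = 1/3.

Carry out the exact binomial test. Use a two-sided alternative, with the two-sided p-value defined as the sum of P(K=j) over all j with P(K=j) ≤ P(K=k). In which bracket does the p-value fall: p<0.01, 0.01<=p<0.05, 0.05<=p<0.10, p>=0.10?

p-value bracket: 0.01<=p<0.05

Exact binomial: n=27, k=15, p₀=1/3=0.3333
P(X=j) = C(n,j)·p₀^j·(1−p₀)^(n−j); p = Σ P(X=j) over j with P(X=j) ≤ P(X=15)
p-value (two-sided) = 0.02261
→ bracket: 0.01<=p<0.05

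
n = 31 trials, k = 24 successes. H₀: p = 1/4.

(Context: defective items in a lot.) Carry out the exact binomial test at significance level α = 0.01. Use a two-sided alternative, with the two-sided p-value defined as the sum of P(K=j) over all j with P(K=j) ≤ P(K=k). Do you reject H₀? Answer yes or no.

Exact binomial: n=31, k=24, p₀=1/4=0.2500
P(X=j) = C(n,j)·p₀^j·(1−p₀)^(n−j); p = Σ P(X=j) over j with P(X=j) ≤ P(X=24)
p-value (two-sided) = 0.00000
At α=0.01: p < α → reject H₀

reject H₀: yes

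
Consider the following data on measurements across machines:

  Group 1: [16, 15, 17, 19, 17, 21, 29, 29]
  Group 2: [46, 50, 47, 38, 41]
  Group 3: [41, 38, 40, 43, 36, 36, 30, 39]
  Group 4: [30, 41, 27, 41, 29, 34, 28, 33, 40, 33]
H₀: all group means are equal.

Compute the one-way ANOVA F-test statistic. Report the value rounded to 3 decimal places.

Group means [20.38, 44.40, 37.88, 33.60], grand mean 33.032
SSB = Σnᵢ(x̄ᵢ−x̄)² = 2118.618; SSW = ΣΣ(x−x̄ᵢ)² = 686.350
MSB = 2118.618/3 = 706.2059; MSW = 686.350/27 = 25.4204
F = MSB/MSW = 27.7811
df = (3, 27)

test statistic = 27.781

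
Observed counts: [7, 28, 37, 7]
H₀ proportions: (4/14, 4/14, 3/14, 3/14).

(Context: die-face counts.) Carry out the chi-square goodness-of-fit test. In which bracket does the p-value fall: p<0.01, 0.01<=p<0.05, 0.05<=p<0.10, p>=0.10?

n = 79; E_i = n·p_i = [22.57, 22.57, 16.93, 16.93]
χ² = (7−22.57)²/22.57 + (28−22.57)²/22.57 + (37−16.93)²/16.93 + (7−16.93)²/16.93 = 41.6688
df = 3
p-value (upper-tail) = 0.00000
→ bracket: p<0.01

p-value bracket: p<0.01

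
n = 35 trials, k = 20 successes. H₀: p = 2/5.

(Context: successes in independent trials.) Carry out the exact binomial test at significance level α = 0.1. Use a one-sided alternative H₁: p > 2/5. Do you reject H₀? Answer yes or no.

reject H₀: yes

Exact binomial: n=35, k=20, p₀=2/5=0.4000
P(X≥20) from Σ C(n,i)·p₀^i·(1−p₀)^(n−i)
p-value (one-sided, H₁ greater) = 0.03005
At α=0.1: p < α → reject H₀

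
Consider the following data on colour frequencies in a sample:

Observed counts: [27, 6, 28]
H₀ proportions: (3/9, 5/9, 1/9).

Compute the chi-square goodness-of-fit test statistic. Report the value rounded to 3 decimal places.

test statistic = 91.587

n = 61; E_i = n·p_i = [20.33, 33.89, 6.78]
χ² = (27−20.33)²/20.33 + (6−33.89)²/33.89 + (28−6.78)²/6.78 = 91.5869
df = 2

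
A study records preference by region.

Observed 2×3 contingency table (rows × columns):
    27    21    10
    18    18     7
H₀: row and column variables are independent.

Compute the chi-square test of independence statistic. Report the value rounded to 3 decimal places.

Row totals [58, 43], col totals [45, 39, 17], n=101
χ² = (27−25.84)²/25.84 + (21−22.40)²/22.40 + (10−9.76)²/9.76 + (18−19.16)²/19.16 + (18−16.60)²/16.60 + (7−7.24)²/7.24 = 0.3400
df = 2

test statistic = 0.340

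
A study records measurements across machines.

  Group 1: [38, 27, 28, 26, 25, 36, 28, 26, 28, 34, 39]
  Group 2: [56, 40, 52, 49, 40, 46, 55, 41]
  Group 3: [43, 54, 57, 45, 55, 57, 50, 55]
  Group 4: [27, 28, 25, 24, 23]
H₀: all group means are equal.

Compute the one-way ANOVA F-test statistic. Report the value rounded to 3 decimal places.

test statistic = 42.250

Group means [30.45, 47.38, 52.00, 25.40], grand mean 39.281
SSB = Σnᵢ(x̄ᵢ−x̄)² = 3638.666; SSW = ΣΣ(x−x̄ᵢ)² = 803.802
MSB = 3638.666/3 = 1212.8888; MSW = 803.802/28 = 28.7072
F = MSB/MSW = 42.2503
df = (3, 28)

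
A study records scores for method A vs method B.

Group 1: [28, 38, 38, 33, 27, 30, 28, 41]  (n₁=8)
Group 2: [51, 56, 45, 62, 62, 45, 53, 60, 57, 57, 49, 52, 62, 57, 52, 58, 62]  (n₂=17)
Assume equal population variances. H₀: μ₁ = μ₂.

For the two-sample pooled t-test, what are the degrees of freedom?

df = n₁ + n₂ − 2 = 8 + 17 − 2 = 23

degrees of freedom = 23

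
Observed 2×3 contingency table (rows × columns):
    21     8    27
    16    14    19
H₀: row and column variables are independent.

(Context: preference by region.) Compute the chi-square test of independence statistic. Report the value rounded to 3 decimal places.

Row totals [56, 49], col totals [37, 22, 46], n=105
χ² = (21−19.73)²/19.73 + (8−11.73)²/11.73 + (27−24.53)²/24.53 + (16−17.27)²/17.27 + (14−10.27)²/10.27 + (19−21.47)²/21.47 = 3.2511
df = 2

test statistic = 3.251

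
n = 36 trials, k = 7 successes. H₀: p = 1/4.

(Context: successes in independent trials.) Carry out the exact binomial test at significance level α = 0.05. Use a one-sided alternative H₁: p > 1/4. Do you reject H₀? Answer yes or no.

Exact binomial: n=36, k=7, p₀=1/4=0.2500
P(X≥7) from Σ C(n,i)·p₀^i·(1−p₀)^(n−i)
p-value (one-sided, H₁ greater) = 0.83161
At α=0.05: p ≥ α → fail to reject H₀

reject H₀: no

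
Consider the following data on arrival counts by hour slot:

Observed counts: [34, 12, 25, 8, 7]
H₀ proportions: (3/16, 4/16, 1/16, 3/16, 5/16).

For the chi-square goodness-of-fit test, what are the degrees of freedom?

degrees of freedom = 4

df = k − 1 = 5 − 1 = 4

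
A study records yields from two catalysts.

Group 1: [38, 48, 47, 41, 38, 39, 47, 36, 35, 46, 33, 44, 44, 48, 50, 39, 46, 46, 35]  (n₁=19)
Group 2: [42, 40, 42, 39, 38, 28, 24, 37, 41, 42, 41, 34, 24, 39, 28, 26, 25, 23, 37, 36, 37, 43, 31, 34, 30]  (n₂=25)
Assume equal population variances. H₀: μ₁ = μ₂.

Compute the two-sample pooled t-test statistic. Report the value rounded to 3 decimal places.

test statistic = 4.119

x̄₁=42.105, s₁=5.311, n₁=19
x̄₂=34.440, s₂=6.653, n₂=25
s_p² = [18·5.311² + 24·6.653²]/42 = 37.3797
SE = √(s_p²·(1/19+1/25)) = 1.8608
t = (42.105−34.440)/1.8608 = 4.1194
df = 42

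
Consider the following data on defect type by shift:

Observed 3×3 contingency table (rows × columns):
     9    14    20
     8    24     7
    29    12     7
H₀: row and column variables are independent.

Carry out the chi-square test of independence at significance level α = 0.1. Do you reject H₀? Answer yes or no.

reject H₀: yes

Row totals [43, 39, 48], col totals [46, 50, 34], n=130
χ² = (9−15.22)²/15.22 + (14−16.54)²/16.54 + (20−11.25)²/11.25 + (8−13.80)²/13.80 + (24−15.00)²/15.00 + (7−10.20)²/10.20 + (29−16.98)²/16.98 + (12−18.46)²/18.46 + (7−12.55)²/12.55 = 31.8026
df = 4
p-value (upper-tail) = 0.00000
At α=0.1: p < α → reject H₀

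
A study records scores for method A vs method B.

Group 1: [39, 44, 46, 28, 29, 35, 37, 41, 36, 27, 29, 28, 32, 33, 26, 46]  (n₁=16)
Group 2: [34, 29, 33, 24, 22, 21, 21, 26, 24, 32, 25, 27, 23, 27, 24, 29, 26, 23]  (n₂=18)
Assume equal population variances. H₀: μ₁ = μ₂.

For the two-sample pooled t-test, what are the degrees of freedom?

degrees of freedom = 32

df = n₁ + n₂ − 2 = 16 + 18 − 2 = 32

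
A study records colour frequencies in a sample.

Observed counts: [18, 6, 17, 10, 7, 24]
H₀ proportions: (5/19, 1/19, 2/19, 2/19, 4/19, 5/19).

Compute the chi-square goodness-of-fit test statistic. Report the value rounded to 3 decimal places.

n = 82; E_i = n·p_i = [21.58, 4.32, 8.63, 8.63, 17.26, 21.58]
χ² = (18−21.58)²/21.58 + (6−4.32)²/4.32 + (17−8.63)²/8.63 + (10−8.63)²/8.63 + (7−17.26)²/17.26 + (24−21.58)²/21.58 = 15.9543
df = 5

test statistic = 15.954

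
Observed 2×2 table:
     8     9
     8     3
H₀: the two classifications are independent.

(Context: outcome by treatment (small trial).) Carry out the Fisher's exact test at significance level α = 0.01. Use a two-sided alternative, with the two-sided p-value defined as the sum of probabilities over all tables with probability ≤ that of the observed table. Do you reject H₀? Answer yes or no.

Margins: r₁=17, r₂=11, c₁=16, c₂=12, n=28
p_obs = C(17,8)·C(11,8)/C(28,16); sum pmf over tables with pmf ≤ p_obs
p-value (two-sided) = 0.25300
At α=0.01: p ≥ α → fail to reject H₀

reject H₀: no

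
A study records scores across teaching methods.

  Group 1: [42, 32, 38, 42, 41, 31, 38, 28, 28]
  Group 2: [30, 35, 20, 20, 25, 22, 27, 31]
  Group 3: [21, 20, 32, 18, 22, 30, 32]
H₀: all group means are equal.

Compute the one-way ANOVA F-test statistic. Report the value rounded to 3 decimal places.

test statistic = 8.271

Group means [35.56, 26.25, 25.00], grand mean 29.375
SSB = Σnᵢ(x̄ᵢ−x̄)² = 555.903; SSW = ΣΣ(x−x̄ᵢ)² = 705.722
MSB = 555.903/2 = 277.9514; MSW = 705.722/21 = 33.6058
F = MSB/MSW = 8.2709
df = (2, 21)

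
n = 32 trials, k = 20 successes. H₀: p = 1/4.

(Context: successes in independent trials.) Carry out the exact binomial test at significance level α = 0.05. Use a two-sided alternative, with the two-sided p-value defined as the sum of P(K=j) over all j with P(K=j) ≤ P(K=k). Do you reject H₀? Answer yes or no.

Exact binomial: n=32, k=20, p₀=1/4=0.2500
P(X=j) = C(n,j)·p₀^j·(1−p₀)^(n−j); p = Σ P(X=j) over j with P(X=j) ≤ P(X=20)
p-value (two-sided) = 0.00001
At α=0.05: p < α → reject H₀

reject H₀: yes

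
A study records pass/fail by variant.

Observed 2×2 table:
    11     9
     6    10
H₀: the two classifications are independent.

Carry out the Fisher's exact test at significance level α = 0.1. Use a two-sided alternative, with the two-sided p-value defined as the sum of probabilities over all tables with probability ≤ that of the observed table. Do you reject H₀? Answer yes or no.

reject H₀: no

Margins: r₁=20, r₂=16, c₁=17, c₂=19, n=36
p_obs = C(20,11)·C(16,6)/C(36,17); sum pmf over tables with pmf ≤ p_obs
p-value (two-sided) = 0.33511
At α=0.1: p ≥ α → fail to reject H₀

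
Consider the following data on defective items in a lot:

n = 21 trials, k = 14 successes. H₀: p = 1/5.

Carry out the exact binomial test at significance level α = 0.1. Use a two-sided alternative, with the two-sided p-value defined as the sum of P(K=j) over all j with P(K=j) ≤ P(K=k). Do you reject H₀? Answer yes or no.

reject H₀: yes

Exact binomial: n=21, k=14, p₀=1/5=0.2000
P(X=j) = C(n,j)·p₀^j·(1−p₀)^(n−j); p = Σ P(X=j) over j with P(X=j) ≤ P(X=14)
p-value (two-sided) = 0.00000
At α=0.1: p < α → reject H₀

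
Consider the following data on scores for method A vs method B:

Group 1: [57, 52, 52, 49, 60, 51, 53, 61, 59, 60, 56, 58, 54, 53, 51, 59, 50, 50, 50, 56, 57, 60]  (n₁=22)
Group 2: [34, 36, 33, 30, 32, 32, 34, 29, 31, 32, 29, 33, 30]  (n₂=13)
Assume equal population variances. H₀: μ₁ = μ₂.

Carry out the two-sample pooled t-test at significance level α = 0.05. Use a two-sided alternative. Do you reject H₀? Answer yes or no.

reject H₀: yes

x̄₁=54.909, s₁=3.975, n₁=22
x̄₂=31.923, s₂=2.100, n₂=13
s_p² = [21·3.975² + 12·2.100²]/33 = 11.6588
SE = √(s_p²·(1/22+1/13)) = 1.1945
t = (54.909−31.923)/1.1945 = 19.2436
df = 33
p-value (two-sided) = 0.00000
At α=0.05: p < α → reject H₀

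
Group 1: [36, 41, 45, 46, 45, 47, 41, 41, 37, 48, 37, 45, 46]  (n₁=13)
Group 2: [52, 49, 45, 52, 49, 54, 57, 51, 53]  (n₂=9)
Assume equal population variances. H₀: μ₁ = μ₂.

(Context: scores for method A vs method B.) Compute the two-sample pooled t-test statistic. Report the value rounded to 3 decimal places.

x̄₁=42.692, s₁=4.111, n₁=13
x̄₂=51.333, s₂=3.428, n₂=9
s_p² = [12·4.111² + 8·3.428²]/20 = 14.8385
SE = √(s_p²·(1/13+1/9)) = 1.6704
t = (42.692−51.333)/1.6704 = -5.1731
df = 20

test statistic = -5.173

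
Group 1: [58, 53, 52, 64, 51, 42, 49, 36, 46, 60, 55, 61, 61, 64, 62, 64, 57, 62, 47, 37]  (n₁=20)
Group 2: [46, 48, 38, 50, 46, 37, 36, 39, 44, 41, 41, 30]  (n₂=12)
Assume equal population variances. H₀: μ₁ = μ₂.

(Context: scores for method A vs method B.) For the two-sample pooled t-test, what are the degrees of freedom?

df = n₁ + n₂ − 2 = 20 + 12 − 2 = 30

degrees of freedom = 30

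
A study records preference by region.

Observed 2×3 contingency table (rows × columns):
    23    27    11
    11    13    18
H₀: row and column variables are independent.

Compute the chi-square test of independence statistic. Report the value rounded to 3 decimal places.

Row totals [61, 42], col totals [34, 40, 29], n=103
χ² = (23−20.14)²/20.14 + (27−23.69)²/23.69 + (11−17.17)²/17.17 + (11−13.86)²/13.86 + (13−16.31)²/16.31 + (18−11.83)²/11.83 = 7.5780
df = 2

test statistic = 7.578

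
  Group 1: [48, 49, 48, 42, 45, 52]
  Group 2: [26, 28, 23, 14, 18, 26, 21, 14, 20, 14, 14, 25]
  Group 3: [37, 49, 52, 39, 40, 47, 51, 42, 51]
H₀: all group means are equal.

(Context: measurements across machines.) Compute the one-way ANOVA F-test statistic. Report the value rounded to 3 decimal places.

Group means [47.33, 20.25, 45.33], grand mean 34.630
SSB = Σnᵢ(x̄ᵢ−x̄)² = 4480.713; SSW = ΣΣ(x−x̄ᵢ)² = 651.583
MSB = 4480.713/2 = 2240.3565; MSW = 651.583/24 = 27.1493
F = MSB/MSW = 82.5198
df = (2, 24)

test statistic = 82.520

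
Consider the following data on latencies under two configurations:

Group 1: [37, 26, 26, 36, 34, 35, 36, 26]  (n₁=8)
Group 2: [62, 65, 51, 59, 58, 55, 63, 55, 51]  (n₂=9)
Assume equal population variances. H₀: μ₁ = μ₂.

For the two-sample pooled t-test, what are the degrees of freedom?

degrees of freedom = 15

df = n₁ + n₂ − 2 = 8 + 9 − 2 = 15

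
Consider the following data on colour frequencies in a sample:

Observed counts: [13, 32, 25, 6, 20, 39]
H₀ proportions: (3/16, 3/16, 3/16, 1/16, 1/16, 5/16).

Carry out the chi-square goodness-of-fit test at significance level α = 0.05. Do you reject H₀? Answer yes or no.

n = 135; E_i = n·p_i = [25.31, 25.31, 25.31, 8.44, 8.44, 42.19]
χ² = (13−25.31)²/25.31 + (32−25.31)²/25.31 + (25−25.31)²/25.31 + (6−8.44)²/8.44 + (20−8.44)²/8.44 + (39−42.19)²/42.19 = 24.5496
df = 5
p-value (upper-tail) = 0.00017
At α=0.05: p < α → reject H₀

reject H₀: yes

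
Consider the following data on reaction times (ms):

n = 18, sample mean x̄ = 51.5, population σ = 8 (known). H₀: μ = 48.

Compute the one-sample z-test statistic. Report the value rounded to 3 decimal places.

SE = σ/√n = 8/√18 = 1.8856
z = (x̄−μ₀)/SE = (51.5−48)/1.8856 = 1.8562

test statistic = 1.856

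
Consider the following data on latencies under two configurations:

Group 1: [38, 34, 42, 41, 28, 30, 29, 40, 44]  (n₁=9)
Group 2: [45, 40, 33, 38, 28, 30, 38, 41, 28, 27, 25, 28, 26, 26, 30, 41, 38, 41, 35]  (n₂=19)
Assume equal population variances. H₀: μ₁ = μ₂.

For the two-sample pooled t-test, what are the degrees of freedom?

degrees of freedom = 26

df = n₁ + n₂ − 2 = 9 + 19 − 2 = 26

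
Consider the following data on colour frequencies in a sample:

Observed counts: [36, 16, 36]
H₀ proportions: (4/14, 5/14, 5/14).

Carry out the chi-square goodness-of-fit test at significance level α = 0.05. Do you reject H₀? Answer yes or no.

reject H₀: yes

n = 88; E_i = n·p_i = [25.14, 31.43, 31.43]
χ² = (36−25.14)²/25.14 + (16−31.43)²/31.43 + (36−31.43)²/31.43 = 12.9273
df = 2
p-value (upper-tail) = 0.00156
At α=0.05: p < α → reject H₀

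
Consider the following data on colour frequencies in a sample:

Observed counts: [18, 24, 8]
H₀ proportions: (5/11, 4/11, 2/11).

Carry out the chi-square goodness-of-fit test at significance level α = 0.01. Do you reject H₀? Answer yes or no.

n = 50; E_i = n·p_i = [22.73, 18.18, 9.09]
χ² = (18−22.73)²/22.73 + (24−18.18)²/18.18 + (8−9.09)²/9.09 = 2.9760
df = 2
p-value (upper-tail) = 0.22582
At α=0.01: p ≥ α → fail to reject H₀

reject H₀: no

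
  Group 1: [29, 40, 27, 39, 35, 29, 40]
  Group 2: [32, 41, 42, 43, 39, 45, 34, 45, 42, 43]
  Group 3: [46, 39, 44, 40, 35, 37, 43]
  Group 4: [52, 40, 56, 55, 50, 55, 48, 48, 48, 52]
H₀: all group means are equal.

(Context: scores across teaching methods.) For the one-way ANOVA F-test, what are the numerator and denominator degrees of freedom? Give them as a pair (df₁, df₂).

degrees of freedom = [3, 30]

k = 4 groups, N = 34 total
df = (k−1, N−k) = (4−1, 34−4) = (3, 30)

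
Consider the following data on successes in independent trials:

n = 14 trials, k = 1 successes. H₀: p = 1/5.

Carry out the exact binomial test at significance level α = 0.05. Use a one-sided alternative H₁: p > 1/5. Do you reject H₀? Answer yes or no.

Exact binomial: n=14, k=1, p₀=1/5=0.2000
P(X≥1) from Σ C(n,i)·p₀^i·(1−p₀)^(n−i)
p-value (one-sided, H₁ greater) = 0.95602
At α=0.05: p ≥ α → fail to reject H₀

reject H₀: no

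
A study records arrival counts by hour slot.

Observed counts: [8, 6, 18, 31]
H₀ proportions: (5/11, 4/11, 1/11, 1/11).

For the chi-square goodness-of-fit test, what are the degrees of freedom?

df = k − 1 = 4 − 1 = 3

degrees of freedom = 3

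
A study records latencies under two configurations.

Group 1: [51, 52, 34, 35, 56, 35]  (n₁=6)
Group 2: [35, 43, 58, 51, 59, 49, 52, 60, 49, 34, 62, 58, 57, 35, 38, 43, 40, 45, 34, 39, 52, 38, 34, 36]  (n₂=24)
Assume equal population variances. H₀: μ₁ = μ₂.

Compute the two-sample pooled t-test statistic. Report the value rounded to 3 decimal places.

x̄₁=43.833, s₁=10.187, n₁=6
x̄₂=45.875, s₂=9.670, n₂=24
s_p² = [5·10.187² + 23·9.670²]/28 = 95.3378
SE = √(s_p²·(1/6+1/24)) = 4.4567
t = (43.833−45.875)/4.4567 = -0.4581
df = 28

test statistic = -0.458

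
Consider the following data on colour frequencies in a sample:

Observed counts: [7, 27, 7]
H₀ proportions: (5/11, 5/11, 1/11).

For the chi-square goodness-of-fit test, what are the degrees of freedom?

degrees of freedom = 2

df = k − 1 = 3 − 1 = 2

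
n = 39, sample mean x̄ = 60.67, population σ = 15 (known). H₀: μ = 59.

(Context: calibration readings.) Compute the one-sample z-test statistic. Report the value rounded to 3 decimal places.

SE = σ/√n = 15/√39 = 2.4019
z = (x̄−μ₀)/SE = (60.67−59)/2.4019 = 0.6953

test statistic = 0.695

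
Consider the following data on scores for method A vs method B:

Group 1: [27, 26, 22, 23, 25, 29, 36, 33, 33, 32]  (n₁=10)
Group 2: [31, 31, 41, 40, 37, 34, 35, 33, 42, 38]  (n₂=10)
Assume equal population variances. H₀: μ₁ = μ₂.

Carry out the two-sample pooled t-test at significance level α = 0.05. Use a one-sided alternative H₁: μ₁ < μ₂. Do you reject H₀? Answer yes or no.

x̄₁=28.600, s₁=4.742, n₁=10
x̄₂=36.200, s₂=4.022, n₂=10
s_p² = [9·4.742² + 9·4.022²]/18 = 19.3333
SE = √(s_p²·(1/10+1/10)) = 1.9664
t = (28.600−36.200)/1.9664 = -3.8650
df = 18
p-value (one-sided, H₁ less) = 0.00057
At α=0.05: p < α → reject H₀

reject H₀: yes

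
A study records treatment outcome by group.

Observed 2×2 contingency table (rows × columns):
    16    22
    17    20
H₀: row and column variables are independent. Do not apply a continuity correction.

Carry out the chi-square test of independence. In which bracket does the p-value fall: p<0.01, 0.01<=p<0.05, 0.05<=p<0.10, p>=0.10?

p-value bracket: p>=0.10

Row totals [38, 37], col totals [33, 42], n=75
χ² = (16−16.72)²/16.72 + (22−21.28)²/21.28 + (17−16.28)²/16.28 + (20−20.72)²/20.72 = 0.1122
df = 1
p-value (upper-tail) = 0.73762
→ bracket: p>=0.10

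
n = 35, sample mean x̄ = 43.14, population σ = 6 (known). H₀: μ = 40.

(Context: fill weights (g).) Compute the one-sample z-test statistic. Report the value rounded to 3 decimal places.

test statistic = 3.096

SE = σ/√n = 6/√35 = 1.0142
z = (x̄−μ₀)/SE = (43.14−40)/1.0142 = 3.0961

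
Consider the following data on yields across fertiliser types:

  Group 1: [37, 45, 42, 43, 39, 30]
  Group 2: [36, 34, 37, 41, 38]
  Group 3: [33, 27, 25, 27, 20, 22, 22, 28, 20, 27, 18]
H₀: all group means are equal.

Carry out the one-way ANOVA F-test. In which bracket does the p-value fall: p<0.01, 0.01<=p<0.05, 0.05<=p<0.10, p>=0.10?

p-value bracket: p<0.01

Group means [39.33, 37.20, 24.45], grand mean 31.409
SSB = Σnᵢ(x̄ᵢ−x̄)² = 1076.458; SSW = ΣΣ(x−x̄ᵢ)² = 370.861
MSB = 1076.458/2 = 538.2288; MSW = 370.861/19 = 19.5190
F = MSB/MSW = 27.5746
df = (2, 19)
p-value (upper-tail) = 0.00000
→ bracket: p<0.01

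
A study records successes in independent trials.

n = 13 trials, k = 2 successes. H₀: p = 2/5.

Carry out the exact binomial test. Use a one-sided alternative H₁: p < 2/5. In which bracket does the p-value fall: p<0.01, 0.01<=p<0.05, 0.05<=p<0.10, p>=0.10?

Exact binomial: n=13, k=2, p₀=2/5=0.4000
P(X≤2) from Σ C(n,i)·p₀^i·(1−p₀)^(n−i)
p-value (one-sided, H₁ less) = 0.05790
→ bracket: 0.05<=p<0.10

p-value bracket: 0.05<=p<0.10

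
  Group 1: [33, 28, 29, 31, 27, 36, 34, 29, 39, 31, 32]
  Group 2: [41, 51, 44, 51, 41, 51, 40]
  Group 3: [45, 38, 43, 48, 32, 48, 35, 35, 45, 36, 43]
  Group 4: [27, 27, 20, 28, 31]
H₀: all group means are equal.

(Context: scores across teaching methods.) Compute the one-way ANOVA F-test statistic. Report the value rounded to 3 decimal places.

test statistic = 22.119

Group means [31.73, 45.57, 40.73, 26.60], grand mean 36.735
SSB = Σnᵢ(x̄ᵢ−x̄)² = 1511.340; SSW = ΣΣ(x−x̄ᵢ)² = 683.278
MSB = 1511.340/3 = 503.7799; MSW = 683.278/30 = 22.7759
F = MSB/MSW = 22.1190
df = (3, 30)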